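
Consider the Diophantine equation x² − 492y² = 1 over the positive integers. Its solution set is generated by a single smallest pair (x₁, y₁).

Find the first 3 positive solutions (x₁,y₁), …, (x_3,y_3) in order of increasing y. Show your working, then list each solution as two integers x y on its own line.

29767 1342
1772148577 79894628
105503093353351 4756446782010

√492 → a₀=22, period (5,1,1,10,1,1,5,44); ℓ=8 even so k=7
k=0  a_k=22  p_k/q_k = 22/1
k=1  a_k=5  p_k/q_k = 111/5
…
k=6  a_k=1  p_k/q_k = 5390/243
k=7  a_k=5  p_k/q_k = 29767/1342
fundamental: x₁=29767, y₁=1342  (since 886074289 − 492·1800964 = 1)
n=2: (29767,1342)∘(29767,1342) = (29767·29767+492·1342·1342, 29767·1342+1342·29767) = (1772148577,79894628)
n=3: (1772148577,79894628)∘(29767,1342) = (29767·1772148577+492·1342·79894628, 29767·79894628+1342·1772148577) = (105503093353351,4756446782010)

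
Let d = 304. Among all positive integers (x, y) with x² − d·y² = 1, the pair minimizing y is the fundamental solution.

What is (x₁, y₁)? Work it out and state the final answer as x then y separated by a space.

d=304: √d = [17; 2,3,2,1,1,1,1,1,2,3,2,34] (ℓ=12, even), read p_11/q_11
a_0=17:  p_0=17·1+0=17,  q_0=17·0+1=1
a_1=2:  p_1=2·17+1=35,  q_1=2·1+0=2
a_2=3:  p_2=3·35+17=122,  q_2=3·2+1=7
a_3=2:  p_3=2·122+35=279,  q_3=2·7+2=16
a_4=1:  p_4=1·279+122=401,  q_4=1·16+7=23
a_5=1:  p_5=1·401+279=680,  q_5=1·23+16=39
…
a_10=3:  p_10=3·7445+2842=25177,  q_10=3·427+163=1444
a_11=2:  p_11=2·25177+7445=57799,  q_11=2·1444+427=3315
(x₁, y₁) = (57799, 3315);  57799² − 304·3315² = 1 ✓

57799 3315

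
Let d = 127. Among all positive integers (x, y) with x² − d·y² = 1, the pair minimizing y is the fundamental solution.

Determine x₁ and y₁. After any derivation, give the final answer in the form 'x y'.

d=127: √d = [11; 3,1,2,2,7,11,7,2,2,1,3,22] (ℓ=12, even), read p_11/q_11
a_0=11:  p_0=11·1+0=11,  q_0=11·0+1=1
…
a_3=2:  p_3=2·45+34=124,  q_3=2·4+3=11
…
a_8=2:  p_8=2·171701+24218=367620,  q_8=2·15236+2149=32621
a_9=2:  p_9=2·367620+171701=906941,  q_9=2·32621+15236=80478
a_10=1:  p_10=1·906941+367620=1274561,  q_10=1·80478+32621=113099
a_11=3:  p_11=3·1274561+906941=4730624,  q_11=3·113099+80478=419775
fundamental: x₁=4730624, y₁=419775  (since 22378803429376 − 127·176211050625 = 1)

4730624 419775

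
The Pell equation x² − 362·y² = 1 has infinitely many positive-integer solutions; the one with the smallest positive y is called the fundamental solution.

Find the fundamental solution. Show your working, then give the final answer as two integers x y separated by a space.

√362 = [19; 38, …], period ℓ=1 (odd) → k=1
i=0: a=19 ⇒ p=19, q=1
i=1: a=38 ⇒ p=723, q=38
(x₁, y₁) = (723, 38);  723² − 362·38² = 1 ✓

723 38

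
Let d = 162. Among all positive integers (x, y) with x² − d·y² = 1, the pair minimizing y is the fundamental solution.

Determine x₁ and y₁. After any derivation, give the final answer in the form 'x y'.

d=162: √d = [12; 1,2,1,2,12,2,1,2,1,24] (ℓ=10, even), read p_9/q_9
i=0: a=12 ⇒ p=12, q=1
i=1: a=1 ⇒ p=13, q=1
i=2: a=2 ⇒ p=38, q=3
i=3: a=1 ⇒ p=51, q=4
i=4: a=2 ⇒ p=140, q=11
i=5: a=12 ⇒ p=1731, q=136
i=6: a=2 ⇒ p=3602, q=283
…
i=8: a=2 ⇒ p=14268, q=1121
i=9: a=1 ⇒ p=19601, q=1540
(x₁, y₁) = (19601, 1540);  19601² − 162·1540² = 1 ✓

19601 1540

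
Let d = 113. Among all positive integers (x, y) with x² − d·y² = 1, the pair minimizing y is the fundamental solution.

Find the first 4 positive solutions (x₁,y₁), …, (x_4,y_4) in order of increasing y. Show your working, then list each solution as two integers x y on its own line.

1204353 113296
2900932297217 272896754976
6987493029899166849 657328051091107760
16830816386073401651890177 1583310020631184911403584

√113 → a₀=10, period (1,1,1,2,2,1,1,1,20); ℓ=9 odd so k=17
i=0: a=10 ⇒ p=10, q=1
i=1: a=1 ⇒ p=11, q=1
i=2: a=1 ⇒ p=21, q=2
i=3: a=1 ⇒ p=32, q=3
…
i=7: a=1 ⇒ p=489, q=46
i=8: a=1 ⇒ p=776, q=73
…
i=10: a=1 ⇒ p=16785, q=1579
i=11: a=1 ⇒ p=32794, q=3085
i=12: a=1 ⇒ p=49579, q=4664
i=13: a=2 ⇒ p=131952, q=12413
…
i=15: a=1 ⇒ p=445435, q=41903
i=16: a=1 ⇒ p=758918, q=71393
i=17: a=1 ⇒ p=1204353, q=113296
→ (1204353, 113296).  Check: 1204353²=1450466148609, 113·113296²=1450466148608, difference 1.
(1204353+113296√113)^2 = 2900932297217 + 272896754976√113
(1204353+113296√113)^3 = 6987493029899166849 + 657328051091107760√113
(1204353+113296√113)^4 = 16830816386073401651890177 + 1583310020631184911403584√113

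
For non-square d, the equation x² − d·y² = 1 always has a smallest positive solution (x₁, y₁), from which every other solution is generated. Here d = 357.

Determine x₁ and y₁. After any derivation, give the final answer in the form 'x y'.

3401 180

[18; 1,8,2,8,1,36] for √357; ℓ=6 ⇒ convergent index 5
a_0=18:  p_0=18·1+0=18,  q_0=18·0+1=1
a_1=1:  p_1=1·18+1=19,  q_1=1·1+0=1
…
a_3=2:  p_3=2·170+19=359,  q_3=2·9+1=19
a_4=8:  p_4=8·359+170=3042,  q_4=8·19+9=161
a_5=1:  p_5=1·3042+359=3401,  q_5=1·161+19=180
(x₁, y₁) = (3401, 180);  3401² − 357·180² = 1 ✓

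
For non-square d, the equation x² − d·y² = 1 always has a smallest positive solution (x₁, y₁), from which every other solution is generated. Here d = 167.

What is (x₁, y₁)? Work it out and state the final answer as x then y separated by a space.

√167 = [12; 1,11,1,24, …], period ℓ=4 (even) → k=3
k=0  a_k=12  p_k/q_k = 12/1
…
k=2  a_k=11  p_k/q_k = 155/12
k=3  a_k=1  p_k/q_k = 168/13
(x₁, y₁) = (168, 13);  168² − 167·13² = 1 ✓

168 13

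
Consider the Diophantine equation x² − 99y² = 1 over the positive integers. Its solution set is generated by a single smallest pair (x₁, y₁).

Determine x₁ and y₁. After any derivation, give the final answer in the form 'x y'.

10 1

√99 = [9; 1,18, …], period ℓ=2 (even) → k=1
i=0: a=9 ⇒ p=9, q=1
i=1: a=1 ⇒ p=10, q=1
(x₁, y₁) = (10, 1);  10² − 99·1² = 1 ✓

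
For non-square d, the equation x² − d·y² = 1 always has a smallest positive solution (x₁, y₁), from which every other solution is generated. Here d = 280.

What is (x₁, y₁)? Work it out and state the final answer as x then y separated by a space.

251 15

d=280: √d = [16; 1,2,1,2,1,32] (ℓ=6, even), read p_5/q_5
k=0  a_k=16  p_k/q_k = 16/1
k=1  a_k=1  p_k/q_k = 17/1
k=2  a_k=2  p_k/q_k = 50/3
k=3  a_k=1  p_k/q_k = 67/4
k=4  a_k=2  p_k/q_k = 184/11
k=5  a_k=1  p_k/q_k = 251/15
(x₁, y₁) = (251, 15);  251² − 280·15² = 1 ✓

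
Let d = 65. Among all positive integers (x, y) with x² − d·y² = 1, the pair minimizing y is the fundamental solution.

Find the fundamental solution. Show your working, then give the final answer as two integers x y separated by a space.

√65 → a₀=8, period (16); ℓ=1 odd so k=1
k=0  a_k=8  p_k/q_k = 8/1
k=1  a_k=16  p_k/q_k = 129/16
→ (129, 16).  Check: 129²=16641, 65·16²=16640, difference 1.

129 16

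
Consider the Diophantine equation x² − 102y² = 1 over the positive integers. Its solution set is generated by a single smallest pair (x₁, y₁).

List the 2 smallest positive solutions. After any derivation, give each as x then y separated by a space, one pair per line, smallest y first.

101 10
20401 2020

d=102: √d = [10; 10,20] (ℓ=2, even), read p_1/q_1
k=0  a_k=10  p_k/q_k = 10/1
k=1  a_k=10  p_k/q_k = 101/10
fundamental: x₁=101, y₁=10  (since 10201 − 102·100 = 1)
n=2: (101,10)∘(101,10) = (101·101+102·10·10, 101·10+10·101) = (20401,2020)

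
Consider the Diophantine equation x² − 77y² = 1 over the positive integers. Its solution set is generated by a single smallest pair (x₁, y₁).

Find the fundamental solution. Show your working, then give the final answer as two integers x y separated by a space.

[8; 1,3,2,3,1,16] for √77; ℓ=6 ⇒ convergent index 5
k=0  a_k=8  p_k/q_k = 8/1
k=1  a_k=1  p_k/q_k = 9/1
…
k=4  a_k=3  p_k/q_k = 272/31
k=5  a_k=1  p_k/q_k = 351/40
fundamental: x₁=351, y₁=40  (since 123201 − 77·1600 = 1)

351 40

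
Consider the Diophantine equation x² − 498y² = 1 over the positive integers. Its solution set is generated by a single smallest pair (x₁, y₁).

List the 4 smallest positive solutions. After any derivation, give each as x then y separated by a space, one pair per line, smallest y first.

[22; 3,6,22,6,3,44] for √498; ℓ=6 ⇒ convergent index 5
step 0: (22, 1)  from 22·(1,0) + (0,1)
step 1: (67, 3)  from 3·(22,1) + (1,0)
step 2: (424, 19)  from 6·(67,3) + (22,1)
…
step 4: (56794, 2545)  from 6·(9395,421) + (424,19)
step 5: (179777, 8056)  from 3·(56794,2545) + (9395,421)
→ (179777, 8056).  Check: 179777²=32319769729, 498·8056²=32319769728, difference 1.
(179777+8056√498)^2 = 64639539457 + 2896567024√498
(179777+8056√498)^3 = 23241404969742401 + 1041472259739240√498
(179777+8056√498)^4 = 8356540122426119709697 + 374465516875386131936√498

179777 8056
64639539457 2896567024
23241404969742401 1041472259739240
8356540122426119709697 374465516875386131936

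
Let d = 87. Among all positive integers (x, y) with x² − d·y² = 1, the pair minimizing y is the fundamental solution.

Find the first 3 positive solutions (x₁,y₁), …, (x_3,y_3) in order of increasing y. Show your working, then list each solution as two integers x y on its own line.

28 3
1567 168
87724 9405

√87 = [9; 3,18, …], period ℓ=2 (even) → k=1
k=0  a_k=9  p_k/q_k = 9/1
k=1  a_k=3  p_k/q_k = 28/3
fundamental: x₁=28, y₁=3  (since 784 − 87·9 = 1)
n=2: (28,3)∘(28,3) = (28·28+87·3·3, 28·3+3·28) = (1567,168)
n=3: (1567,168)∘(28,3) = (28·1567+87·3·168, 28·168+3·1567) = (87724,9405)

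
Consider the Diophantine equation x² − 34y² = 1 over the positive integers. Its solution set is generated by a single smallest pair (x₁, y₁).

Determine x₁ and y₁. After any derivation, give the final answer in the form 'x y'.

[5; 1,4,1,10] for √34; ℓ=4 ⇒ convergent index 3
k=0  a_k=5  p_k/q_k = 5/1
…
k=2  a_k=4  p_k/q_k = 29/5
k=3  a_k=1  p_k/q_k = 35/6
→ (35, 6).  Check: 35²=1225, 34·6²=1224, difference 1.

35 6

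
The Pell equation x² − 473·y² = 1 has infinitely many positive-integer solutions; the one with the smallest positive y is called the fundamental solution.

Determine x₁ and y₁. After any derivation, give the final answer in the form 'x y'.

[21; 1,2,1,42] for √473; ℓ=4 ⇒ convergent index 3
i=0: a=21 ⇒ p=21, q=1
i=1: a=1 ⇒ p=22, q=1
i=2: a=2 ⇒ p=65, q=3
i=3: a=1 ⇒ p=87, q=4
(x₁, y₁) = (87, 4);  87² − 473·4² = 1 ✓

87 4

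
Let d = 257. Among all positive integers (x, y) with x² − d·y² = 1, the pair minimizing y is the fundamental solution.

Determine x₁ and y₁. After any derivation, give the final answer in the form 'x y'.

513 32

d=257: √d = [16; 32] (ℓ=1, odd), read p_1/q_1
step 0: (16, 1)  from 16·(1,0) + (0,1)
step 1: (513, 32)  from 32·(16,1) + (1,0)
fundamental: x₁=513, y₁=32  (since 263169 − 257·1024 = 1)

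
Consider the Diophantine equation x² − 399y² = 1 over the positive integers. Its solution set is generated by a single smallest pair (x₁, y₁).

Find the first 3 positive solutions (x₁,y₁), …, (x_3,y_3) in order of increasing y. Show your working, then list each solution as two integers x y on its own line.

[19; 1,38] for √399; ℓ=2 ⇒ convergent index 1
k=0  a_k=19  p_k/q_k = 19/1
k=1  a_k=1  p_k/q_k = 20/1
→ (20, 1).  Check: 20²=400, 399·1²=399, difference 1.
n=2: (20,1)∘(20,1) = (20·20+399·1·1, 20·1+1·20) = (799,40)
n=3: (799,40)∘(20,1) = (20·799+399·1·40, 20·40+1·799) = (31940,1599)

20 1
799 40
31940 1599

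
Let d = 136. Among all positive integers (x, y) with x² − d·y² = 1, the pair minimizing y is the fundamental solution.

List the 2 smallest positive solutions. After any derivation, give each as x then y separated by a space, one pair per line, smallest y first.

d=136: √d = [11; 1,1,1,22] (ℓ=4, even), read p_3/q_3
i=0: a=11 ⇒ p=11, q=1
…
i=2: a=1 ⇒ p=23, q=2
i=3: a=1 ⇒ p=35, q=3
→ (35, 3).  Check: 35²=1225, 136·3²=1224, difference 1.
(x_2, y_2) = (35·35 + 136·3·3, 35·3 + 3·35) = (2449, 210)

35 3
2449 210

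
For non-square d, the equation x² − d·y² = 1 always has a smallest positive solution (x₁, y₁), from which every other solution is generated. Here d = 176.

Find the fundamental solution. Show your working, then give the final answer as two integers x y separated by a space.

199 15

√176 → a₀=13, period (3,1,3,26); ℓ=4 even so k=3
k=0  a_k=13  p_k/q_k = 13/1
k=1  a_k=3  p_k/q_k = 40/3
k=2  a_k=1  p_k/q_k = 53/4
k=3  a_k=3  p_k/q_k = 199/15
fundamental: x₁=199, y₁=15  (since 39601 − 176·225 = 1)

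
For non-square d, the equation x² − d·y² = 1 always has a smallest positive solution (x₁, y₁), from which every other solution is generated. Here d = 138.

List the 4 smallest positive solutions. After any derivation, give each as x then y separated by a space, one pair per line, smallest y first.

47 4
4417 376
415151 35340
39019777 3321584

√138 = [11; 1,2,1,22, …], period ℓ=4 (even) → k=3
i=0: a=11 ⇒ p=11, q=1
i=1: a=1 ⇒ p=12, q=1
i=2: a=2 ⇒ p=35, q=3
i=3: a=1 ⇒ p=47, q=4
(x₁, y₁) = (47, 4);  47² − 138·4² = 1 ✓
(47+4√138)^2 = 4417 + 376√138
(47+4√138)^3 = 415151 + 35340√138
(47+4√138)^4 = 39019777 + 3321584√138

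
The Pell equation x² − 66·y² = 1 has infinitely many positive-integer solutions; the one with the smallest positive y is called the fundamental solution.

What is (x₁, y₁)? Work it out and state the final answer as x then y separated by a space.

√66 = [8; 8,16, …], period ℓ=2 (even) → k=1
step 0: (8, 1)  from 8·(1,0) + (0,1)
step 1: (65, 8)  from 8·(8,1) + (1,0)
(x₁, y₁) = (65, 8);  65² − 66·8² = 1 ✓

65 8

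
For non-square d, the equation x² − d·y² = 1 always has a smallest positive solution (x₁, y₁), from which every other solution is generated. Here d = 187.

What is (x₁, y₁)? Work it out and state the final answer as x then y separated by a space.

1682 123

d=187: √d = [13; 1,2,13,2,1,26] (ℓ=6, even), read p_5/q_5
step 0: (13, 1)  from 13·(1,0) + (0,1)
…
step 4: (1135, 83)  from 2·(547,40) + (41,3)
step 5: (1682, 123)  from 1·(1135,83) + (547,40)
→ (1682, 123).  Check: 1682²=2829124, 187·123²=2829123, difference 1.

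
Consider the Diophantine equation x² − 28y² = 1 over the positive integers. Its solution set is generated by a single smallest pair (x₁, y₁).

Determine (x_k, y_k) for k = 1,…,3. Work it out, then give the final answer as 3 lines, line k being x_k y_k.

127 24
32257 6096
8193151 1548360

[5; 3,2,3,10] for √28; ℓ=4 ⇒ convergent index 3
i=0: a=5 ⇒ p=5, q=1
…
i=2: a=2 ⇒ p=37, q=7
i=3: a=3 ⇒ p=127, q=24
(x₁, y₁) = (127, 24);  127² − 28·24² = 1 ✓
(127+24√28)^2 = 32257 + 6096√28
(127+24√28)^3 = 8193151 + 1548360√28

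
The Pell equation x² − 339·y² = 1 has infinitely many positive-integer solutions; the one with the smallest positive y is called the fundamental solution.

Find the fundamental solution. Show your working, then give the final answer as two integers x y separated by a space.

97970 5321

√339 = [18; 2,2,2,1,17,1,2,2,2,36, …], period ℓ=10 (even) → k=9
a_0=18:  p_0=18·1+0=18,  q_0=18·0+1=1
a_1=2:  p_1=2·18+1=37,  q_1=2·1+0=2
a_2=2:  p_2=2·37+18=92,  q_2=2·2+1=5
a_3=2:  p_3=2·92+37=221,  q_3=2·5+2=12
…
a_7=2:  p_7=2·5855+5542=17252,  q_7=2·318+301=937
a_8=2:  p_8=2·17252+5855=40359,  q_8=2·937+318=2192
a_9=2:  p_9=2·40359+17252=97970,  q_9=2·2192+937=5321
→ (97970, 5321).  Check: 97970²=9598120900, 339·5321²=9598120899, difference 1.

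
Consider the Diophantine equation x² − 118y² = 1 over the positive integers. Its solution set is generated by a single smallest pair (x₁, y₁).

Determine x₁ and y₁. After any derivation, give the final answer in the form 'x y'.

306917 28254

[10; 1,6,3,2,10,2,3,6,1,20] for √118; ℓ=10 ⇒ convergent index 9
k=0  a_k=10  p_k/q_k = 10/1
…
k=2  a_k=6  p_k/q_k = 76/7
k=3  a_k=3  p_k/q_k = 239/22
k=4  a_k=2  p_k/q_k = 554/51
k=5  a_k=10  p_k/q_k = 5779/532
k=6  a_k=2  p_k/q_k = 12112/1115
…
k=8  a_k=6  p_k/q_k = 264802/24377
k=9  a_k=1  p_k/q_k = 306917/28254
→ (306917, 28254).  Check: 306917²=94198044889, 118·28254²=94198044888, difference 1.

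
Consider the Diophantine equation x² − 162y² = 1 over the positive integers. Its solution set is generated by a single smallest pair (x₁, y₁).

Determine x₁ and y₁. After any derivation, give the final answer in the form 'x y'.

19601 1540

d=162: √d = [12; 1,2,1,2,12,2,1,2,1,24] (ℓ=10, even), read p_9/q_9
a_0=12:  p_0=12·1+0=12,  q_0=12·0+1=1
…
a_2=2:  p_2=2·13+12=38,  q_2=2·1+1=3
a_3=1:  p_3=1·38+13=51,  q_3=1·3+1=4
a_4=2:  p_4=2·51+38=140,  q_4=2·4+3=11
…
a_8=2:  p_8=2·5333+3602=14268,  q_8=2·419+283=1121
a_9=1:  p_9=1·14268+5333=19601,  q_9=1·1121+419=1540
(x₁, y₁) = (19601, 1540);  19601² − 162·1540² = 1 ✓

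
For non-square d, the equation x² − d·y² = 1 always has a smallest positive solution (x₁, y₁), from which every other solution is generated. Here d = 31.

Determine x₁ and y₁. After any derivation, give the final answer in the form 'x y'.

[5; 1,1,3,5,3,1,1,10] for √31; ℓ=8 ⇒ convergent index 7
i=0: a=5 ⇒ p=5, q=1
i=1: a=1 ⇒ p=6, q=1
i=2: a=1 ⇒ p=11, q=2
i=3: a=3 ⇒ p=39, q=7
i=4: a=5 ⇒ p=206, q=37
i=5: a=3 ⇒ p=657, q=118
i=6: a=1 ⇒ p=863, q=155
i=7: a=1 ⇒ p=1520, q=273
(x₁, y₁) = (1520, 273);  1520² − 31·273² = 1 ✓

1520 273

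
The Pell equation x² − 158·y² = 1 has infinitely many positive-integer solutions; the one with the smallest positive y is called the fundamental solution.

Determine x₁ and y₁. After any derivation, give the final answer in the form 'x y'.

7743 616

d=158: √d = [12; 1,1,3,12,3,1,1,24] (ℓ=8, even), read p_7/q_7
a_0=12:  p_0=12·1+0=12,  q_0=12·0+1=1
…
a_2=1:  p_2=1·13+12=25,  q_2=1·1+1=2
…
a_4=12:  p_4=12·88+25=1081,  q_4=12·7+2=86
a_5=3:  p_5=3·1081+88=3331,  q_5=3·86+7=265
a_6=1:  p_6=1·3331+1081=4412,  q_6=1·265+86=351
a_7=1:  p_7=1·4412+3331=7743,  q_7=1·351+265=616
→ (7743, 616).  Check: 7743²=59954049, 158·616²=59954048, difference 1.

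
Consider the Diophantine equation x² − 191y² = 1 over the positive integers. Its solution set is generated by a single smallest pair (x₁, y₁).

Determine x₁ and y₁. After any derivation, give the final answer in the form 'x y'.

√191 → a₀=13, period (1,4,1,1,3,…,4,1,26); ℓ=16 even so k=15
a_0=13:  p_0=13·1+0=13,  q_0=13·0+1=1
…
a_2=4:  p_2=4·14+13=69,  q_2=4·1+1=5
…
a_4=1:  p_4=1·83+69=152,  q_4=1·6+5=11
…
a_9=2:  p_9=2·40217+2999=83433,  q_9=2·2910+217=6037
…
a_12=1:  p_12=1·704682+207083=911765,  q_12=1·50989+14984=65973
…
a_14=4:  p_14=4·1616447+911765=7377553,  q_14=4·116962+65973=533821
a_15=1:  p_15=1·7377553+1616447=8994000,  q_15=1·533821+116962=650783
fundamental: x₁=8994000, y₁=650783  (since 80892036000000 − 191·423518513089 = 1)

8994000 650783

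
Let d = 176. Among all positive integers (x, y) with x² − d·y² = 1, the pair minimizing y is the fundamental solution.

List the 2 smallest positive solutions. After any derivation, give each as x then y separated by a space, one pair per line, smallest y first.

199 15
79201 5970

d=176: √d = [13; 3,1,3,26] (ℓ=4, even), read p_3/q_3
k=0  a_k=13  p_k/q_k = 13/1
k=1  a_k=3  p_k/q_k = 40/3
k=2  a_k=1  p_k/q_k = 53/4
k=3  a_k=3  p_k/q_k = 199/15
(x₁, y₁) = (199, 15);  199² − 176·15² = 1 ✓
k=2:  x_2 = 199·199+176·15·15 = 79201,  y_2 = 199·15+15·199 = 5970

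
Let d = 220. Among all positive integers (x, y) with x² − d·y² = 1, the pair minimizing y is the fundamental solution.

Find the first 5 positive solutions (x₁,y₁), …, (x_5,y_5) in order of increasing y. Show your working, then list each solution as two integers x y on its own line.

89 6
15841 1068
2819609 190098
501874561 33836376
89330852249 6022684830

√220 → a₀=14, period (1,4,1,28); ℓ=4 even so k=3
i=0: a=14 ⇒ p=14, q=1
…
i=2: a=4 ⇒ p=74, q=5
i=3: a=1 ⇒ p=89, q=6
fundamental: x₁=89, y₁=6  (since 7921 − 220·36 = 1)
(x_2, y_2) = (89·89 + 220·6·6, 89·6 + 6·89) = (15841, 1068)
(x_3, y_3) = (89·15841 + 220·6·1068, 89·1068 + 6·15841) = (2819609, 190098)
(x_4, y_4) = (89·2819609 + 220·6·190098, 89·190098 + 6·2819609) = (501874561, 33836376)
(x_5, y_5) = (89·501874561 + 220·6·33836376, 89·33836376 + 6·501874561) = (89330852249, 6022684830)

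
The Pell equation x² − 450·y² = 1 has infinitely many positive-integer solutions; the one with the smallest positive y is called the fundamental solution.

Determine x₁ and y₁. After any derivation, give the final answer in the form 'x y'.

√450 = [21; 4,1,2,4,2,1,4,42, …], period ℓ=8 (even) → k=7
a_0=21:  p_0=21·1+0=21,  q_0=21·0+1=1
a_1=4:  p_1=4·21+1=85,  q_1=4·1+0=4
a_2=1:  p_2=1·85+21=106,  q_2=1·4+1=5
a_3=2:  p_3=2·106+85=297,  q_3=2·5+4=14
…
a_5=2:  p_5=2·1294+297=2885,  q_5=2·61+14=136
a_6=1:  p_6=1·2885+1294=4179,  q_6=1·136+61=197
a_7=4:  p_7=4·4179+2885=19601,  q_7=4·197+136=924
fundamental: x₁=19601, y₁=924  (since 384199201 − 450·853776 = 1)

19601 924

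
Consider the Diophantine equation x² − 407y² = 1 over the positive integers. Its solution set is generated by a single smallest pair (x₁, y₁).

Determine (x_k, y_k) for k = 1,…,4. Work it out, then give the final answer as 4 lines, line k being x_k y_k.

2663 132
14183137 703032
75539384999 3744348300
402322750321537 19942398342768

√407 → a₀=20, period (5,1,2,1,5,40); ℓ=6 even so k=5
a_0=20:  p_0=20·1+0=20,  q_0=20·0+1=1
…
a_4=1:  p_4=1·343+121=464,  q_4=1·17+6=23
a_5=5:  p_5=5·464+343=2663,  q_5=5·23+17=132
fundamental: x₁=2663, y₁=132  (since 7091569 − 407·17424 = 1)
n=2: (2663,132)∘(2663,132) = (2663·2663+407·132·132, 2663·132+132·2663) = (14183137,703032)
n=3: (14183137,703032)∘(2663,132) = (2663·14183137+407·132·703032, 2663·703032+132·14183137) = (75539384999,3744348300)
n=4: (75539384999,3744348300)∘(2663,132) = (2663·75539384999+407·132·3744348300, 2663·3744348300+132·75539384999) = (402322750321537,19942398342768)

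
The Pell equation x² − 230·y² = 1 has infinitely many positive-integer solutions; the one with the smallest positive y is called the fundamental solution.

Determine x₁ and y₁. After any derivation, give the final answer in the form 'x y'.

√230 = [15; 6,30, …], period ℓ=2 (even) → k=1
k=0  a_k=15  p_k/q_k = 15/1
k=1  a_k=6  p_k/q_k = 91/6
→ (91, 6).  Check: 91²=8281, 230·6²=8280, difference 1.

91 6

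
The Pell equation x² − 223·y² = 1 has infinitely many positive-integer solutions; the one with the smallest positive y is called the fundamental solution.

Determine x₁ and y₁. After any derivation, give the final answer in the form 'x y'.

224 15

√223 → a₀=14, period (1,13,1,28); ℓ=4 even so k=3
i=0: a=14 ⇒ p=14, q=1
…
i=2: a=13 ⇒ p=209, q=14
i=3: a=1 ⇒ p=224, q=15
→ (224, 15).  Check: 224²=50176, 223·15²=50175, difference 1.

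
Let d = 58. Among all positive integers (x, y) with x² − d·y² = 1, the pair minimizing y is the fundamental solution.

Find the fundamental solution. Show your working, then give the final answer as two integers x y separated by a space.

d=58: √d = [7; 1,1,1,1,1,1,14] (ℓ=7, odd), read p_13/q_13
step 0: (7, 1)  from 7·(1,0) + (0,1)
…
step 11: (7532, 989)  from 1·(4539,596) + (2993,393)
step 12: (12071, 1585)  from 1·(7532,989) + (4539,596)
step 13: (19603, 2574)  from 1·(12071,1585) + (7532,989)
(x₁, y₁) = (19603, 2574);  19603² − 58·2574² = 1 ✓

19603 2574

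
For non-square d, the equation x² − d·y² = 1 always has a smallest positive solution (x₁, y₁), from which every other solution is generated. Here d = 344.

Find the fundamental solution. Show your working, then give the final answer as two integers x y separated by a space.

√344 → a₀=18, period (1,1,4,1,3,1,4,1,1,36); ℓ=10 even so k=9
i=0: a=18 ⇒ p=18, q=1
i=1: a=1 ⇒ p=19, q=1
…
i=5: a=3 ⇒ p=779, q=42
…
i=7: a=4 ⇒ p=4711, q=254
i=8: a=1 ⇒ p=5694, q=307
i=9: a=1 ⇒ p=10405, q=561
→ (10405, 561).  Check: 10405²=108264025, 344·561²=108264024, difference 1.

10405 561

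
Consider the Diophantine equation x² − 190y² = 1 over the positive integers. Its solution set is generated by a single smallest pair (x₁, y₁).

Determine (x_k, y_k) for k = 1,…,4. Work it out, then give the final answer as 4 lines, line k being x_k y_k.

[13; 1,3,1,1,1,…,3,1,26] for √190; ℓ=14 ⇒ convergent index 13
k=0  a_k=13  p_k/q_k = 13/1
…
k=8  a_k=2  p_k/q_k = 2936/213
k=9  a_k=1  p_k/q_k = 4149/301
…
k=12  a_k=3  p_k/q_k = 40787/2959
k=13  a_k=1  p_k/q_k = 52021/3774
→ (52021, 3774).  Check: 52021²=2706184441, 190·3774²=2706184440, difference 1.
k=2:  x_2 = 52021·52021+190·3774·3774 = 5412368881,  y_2 = 52021·3774+3774·52021 = 392654508
k=3:  x_3 = 52021·5412368881+190·3774·392654508 = 563113683064981,  y_3 = 52021·392654508+3774·5412368881 = 40852560317562
k=4:  x_4 = 52021·563113683064981+190·3774·40852560317562 = 58587473808034384321,  y_4 = 52021·40852560317562+3774·563113683064981 = 4250382080167131096

52021 3774
5412368881 392654508
563113683064981 40852560317562
58587473808034384321 4250382080167131096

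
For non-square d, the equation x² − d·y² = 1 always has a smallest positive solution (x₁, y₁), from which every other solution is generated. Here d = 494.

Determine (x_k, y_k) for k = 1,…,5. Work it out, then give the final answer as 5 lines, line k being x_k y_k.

73035 3286
10668222449 479986020
1558307253052395 70111557938114
227621940442695115201 10241195267540325960
33248736838906168224357675 1495931392659503855039086

[22; 4,2,2,1,2,1,2,2,4,44] for √494; ℓ=10 ⇒ convergent index 9
k=0  a_k=22  p_k/q_k = 22/1
…
k=3  a_k=2  p_k/q_k = 489/22
k=4  a_k=1  p_k/q_k = 689/31
…
k=6  a_k=1  p_k/q_k = 2556/115
k=7  a_k=2  p_k/q_k = 6979/314
k=8  a_k=2  p_k/q_k = 16514/743
k=9  a_k=4  p_k/q_k = 73035/3286
fundamental: x₁=73035, y₁=3286  (since 5334111225 − 494·10797796 = 1)
k=2:  x_2 = 73035·73035+494·3286·3286 = 10668222449,  y_2 = 73035·3286+3286·73035 = 479986020
k=3:  x_3 = 73035·10668222449+494·3286·479986020 = 1558307253052395,  y_3 = 73035·479986020+3286·10668222449 = 70111557938114
k=4:  x_4 = 73035·1558307253052395+494·3286·70111557938114 = 227621940442695115201,  y_4 = 73035·70111557938114+3286·1558307253052395 = 10241195267540325960
k=5:  x_5 = 73035·227621940442695115201+494·3286·10241195267540325960 = 33248736838906168224357675,  y_5 = 73035·10241195267540325960+3286·227621940442695115201 = 1495931392659503855039086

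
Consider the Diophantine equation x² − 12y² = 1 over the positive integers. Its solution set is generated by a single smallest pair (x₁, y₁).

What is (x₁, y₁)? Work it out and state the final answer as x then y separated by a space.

√12 → a₀=3, period (2,6); ℓ=2 even so k=1
step 0: (3, 1)  from 3·(1,0) + (0,1)
step 1: (7, 2)  from 2·(3,1) + (1,0)
fundamental: x₁=7, y₁=2  (since 49 − 12·4 = 1)

7 2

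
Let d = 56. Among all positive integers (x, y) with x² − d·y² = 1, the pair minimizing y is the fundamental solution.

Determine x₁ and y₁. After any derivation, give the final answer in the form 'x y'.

d=56: √d = [7; 2,14] (ℓ=2, even), read p_1/q_1
a_0=7:  p_0=7·1+0=7,  q_0=7·0+1=1
a_1=2:  p_1=2·7+1=15,  q_1=2·1+0=2
→ (15, 2).  Check: 15²=225, 56·2²=224, difference 1.

15 2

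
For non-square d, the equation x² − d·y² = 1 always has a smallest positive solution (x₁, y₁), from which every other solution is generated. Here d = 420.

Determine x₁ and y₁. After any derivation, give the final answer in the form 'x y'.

41 2

[20; 2,40] for √420; ℓ=2 ⇒ convergent index 1
a_0=20:  p_0=20·1+0=20,  q_0=20·0+1=1
a_1=2:  p_1=2·20+1=41,  q_1=2·1+0=2
→ (41, 2).  Check: 41²=1681, 420·2²=1680, difference 1.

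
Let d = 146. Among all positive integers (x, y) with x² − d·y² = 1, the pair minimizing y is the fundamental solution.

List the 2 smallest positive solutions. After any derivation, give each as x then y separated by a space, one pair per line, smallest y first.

145 12
42049 3480

√146 → a₀=12, period (12,24); ℓ=2 even so k=1
k=0  a_k=12  p_k/q_k = 12/1
k=1  a_k=12  p_k/q_k = 145/12
(x₁, y₁) = (145, 12);  145² − 146·12² = 1 ✓
k=2:  x_2 = 145·145+146·12·12 = 42049,  y_2 = 145·12+12·145 = 3480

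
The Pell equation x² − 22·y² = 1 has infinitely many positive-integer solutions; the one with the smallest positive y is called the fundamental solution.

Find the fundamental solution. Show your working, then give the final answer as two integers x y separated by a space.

d=22: √d = [4; 1,2,4,2,1,8] (ℓ=6, even), read p_5/q_5
i=0: a=4 ⇒ p=4, q=1
i=1: a=1 ⇒ p=5, q=1
…
i=4: a=2 ⇒ p=136, q=29
i=5: a=1 ⇒ p=197, q=42
→ (197, 42).  Check: 197²=38809, 22·42²=38808, difference 1.

197 42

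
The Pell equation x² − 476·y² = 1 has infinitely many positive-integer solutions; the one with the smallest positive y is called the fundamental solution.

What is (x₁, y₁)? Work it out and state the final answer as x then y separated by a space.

28799 1320

[21; 1,4,2,10,2,4,1,42] for √476; ℓ=8 ⇒ convergent index 7
step 0: (21, 1)  from 21·(1,0) + (0,1)
step 1: (22, 1)  from 1·(21,1) + (1,0)
step 2: (109, 5)  from 4·(22,1) + (21,1)
…
step 4: (2509, 115)  from 10·(240,11) + (109,5)
step 5: (5258, 241)  from 2·(2509,115) + (240,11)
step 6: (23541, 1079)  from 4·(5258,241) + (2509,115)
step 7: (28799, 1320)  from 1·(23541,1079) + (5258,241)
(x₁, y₁) = (28799, 1320);  28799² − 476·1320² = 1 ✓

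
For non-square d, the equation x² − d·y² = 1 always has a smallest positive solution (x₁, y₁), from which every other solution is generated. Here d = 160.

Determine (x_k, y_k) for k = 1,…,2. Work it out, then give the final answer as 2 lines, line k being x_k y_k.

721 57
1039681 82194

√160 = [12; 1,1,1,5,1,1,1,24, …], period ℓ=8 (even) → k=7
i=0: a=12 ⇒ p=12, q=1
…
i=2: a=1 ⇒ p=25, q=2
…
i=6: a=1 ⇒ p=468, q=37
i=7: a=1 ⇒ p=721, q=57
(x₁, y₁) = (721, 57);  721² − 160·57² = 1 ✓
k=2:  x_2 = 721·721+160·57·57 = 1039681,  y_2 = 721·57+57·721 = 82194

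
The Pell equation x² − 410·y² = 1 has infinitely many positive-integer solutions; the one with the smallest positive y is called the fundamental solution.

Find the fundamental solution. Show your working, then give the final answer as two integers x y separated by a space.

81 4

√410 → a₀=20, period (4,40); ℓ=2 even so k=1
step 0: (20, 1)  from 20·(1,0) + (0,1)
step 1: (81, 4)  from 4·(20,1) + (1,0)
(x₁, y₁) = (81, 4);  81² − 410·4² = 1 ✓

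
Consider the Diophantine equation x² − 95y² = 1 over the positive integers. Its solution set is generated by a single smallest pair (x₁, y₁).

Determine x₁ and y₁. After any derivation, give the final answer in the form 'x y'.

39 4

√95 = [9; 1,2,1,18, …], period ℓ=4 (even) → k=3
k=0  a_k=9  p_k/q_k = 9/1
k=1  a_k=1  p_k/q_k = 10/1
k=2  a_k=2  p_k/q_k = 29/3
k=3  a_k=1  p_k/q_k = 39/4
(x₁, y₁) = (39, 4);  39² − 95·4² = 1 ✓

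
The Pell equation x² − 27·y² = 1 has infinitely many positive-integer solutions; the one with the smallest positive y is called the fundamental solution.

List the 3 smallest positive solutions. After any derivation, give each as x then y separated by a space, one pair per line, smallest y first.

√27 = [5; 5,10, …], period ℓ=2 (even) → k=1
i=0: a=5 ⇒ p=5, q=1
i=1: a=5 ⇒ p=26, q=5
fundamental: x₁=26, y₁=5  (since 676 − 27·25 = 1)
n=2: (26,5)∘(26,5) = (26·26+27·5·5, 26·5+5·26) = (1351,260)
n=3: (1351,260)∘(26,5) = (26·1351+27·5·260, 26·260+5·1351) = (70226,13515)

26 5
1351 260
70226 13515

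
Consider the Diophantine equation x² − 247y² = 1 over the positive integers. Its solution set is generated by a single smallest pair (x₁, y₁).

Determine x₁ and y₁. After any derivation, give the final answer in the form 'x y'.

√247 = [15; 1,2,1,1,9,1,9,1,1,2,1,30, …], period ℓ=12 (even) → k=11
step 0: (15, 1)  from 15·(1,0) + (0,1)
…
step 3: (63, 4)  from 1·(47,3) + (16,1)
…
step 5: (1053, 67)  from 9·(110,7) + (63,4)
…
step 8: (12683, 807)  from 1·(11520,733) + (1163,74)
step 9: (24203, 1540)  from 1·(12683,807) + (11520,733)
step 10: (61089, 3887)  from 2·(24203,1540) + (12683,807)
step 11: (85292, 5427)  from 1·(61089,3887) + (24203,1540)
fundamental: x₁=85292, y₁=5427  (since 7274725264 − 247·29452329 = 1)

85292 5427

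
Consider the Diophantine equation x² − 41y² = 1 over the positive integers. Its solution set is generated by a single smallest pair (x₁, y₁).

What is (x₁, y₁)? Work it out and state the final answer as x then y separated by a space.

[6; 2,2,12] for √41; ℓ=3 ⇒ convergent index 5
i=0: a=6 ⇒ p=6, q=1
…
i=2: a=2 ⇒ p=32, q=5
i=3: a=12 ⇒ p=397, q=62
i=4: a=2 ⇒ p=826, q=129
i=5: a=2 ⇒ p=2049, q=320
→ (2049, 320).  Check: 2049²=4198401, 41·320²=4198400, difference 1.

2049 320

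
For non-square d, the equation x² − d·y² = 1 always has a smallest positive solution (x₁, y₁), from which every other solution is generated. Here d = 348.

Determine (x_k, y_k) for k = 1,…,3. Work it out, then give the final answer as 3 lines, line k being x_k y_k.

1567 84
4910977 263256
15391000351 825044220

√348 → a₀=18, period (1,1,1,8,1,1,1,36); ℓ=8 even so k=7
a_0=18:  p_0=18·1+0=18,  q_0=18·0+1=1
a_1=1:  p_1=1·18+1=19,  q_1=1·1+0=1
a_2=1:  p_2=1·19+18=37,  q_2=1·1+1=2
…
a_6=1:  p_6=1·541+485=1026,  q_6=1·29+26=55
a_7=1:  p_7=1·1026+541=1567,  q_7=1·55+29=84
→ (1567, 84).  Check: 1567²=2455489, 348·84²=2455488, difference 1.
k=2:  x_2 = 1567·1567+348·84·84 = 4910977,  y_2 = 1567·84+84·1567 = 263256
k=3:  x_3 = 1567·4910977+348·84·263256 = 15391000351,  y_3 = 1567·263256+84·4910977 = 825044220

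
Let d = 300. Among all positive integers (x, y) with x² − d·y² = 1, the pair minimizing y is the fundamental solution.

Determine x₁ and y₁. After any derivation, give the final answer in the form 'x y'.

[17; 3,8,3,34] for √300; ℓ=4 ⇒ convergent index 3
i=0: a=17 ⇒ p=17, q=1
i=1: a=3 ⇒ p=52, q=3
i=2: a=8 ⇒ p=433, q=25
i=3: a=3 ⇒ p=1351, q=78
(x₁, y₁) = (1351, 78);  1351² − 300·78² = 1 ✓

1351 78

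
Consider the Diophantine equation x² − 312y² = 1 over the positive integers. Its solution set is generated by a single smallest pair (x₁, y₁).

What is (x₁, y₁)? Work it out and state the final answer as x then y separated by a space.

d=312: √d = [17; 1,1,1,34] (ℓ=4, even), read p_3/q_3
k=0  a_k=17  p_k/q_k = 17/1
…
k=2  a_k=1  p_k/q_k = 35/2
k=3  a_k=1  p_k/q_k = 53/3
→ (53, 3).  Check: 53²=2809, 312·3²=2808, difference 1.

53 3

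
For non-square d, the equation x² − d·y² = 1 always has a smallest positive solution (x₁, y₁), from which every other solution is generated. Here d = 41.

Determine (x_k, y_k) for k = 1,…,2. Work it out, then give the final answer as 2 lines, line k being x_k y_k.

d=41: √d = [6; 2,2,12] (ℓ=3, odd), read p_5/q_5
step 0: (6, 1)  from 6·(1,0) + (0,1)
…
step 2: (32, 5)  from 2·(13,2) + (6,1)
…
step 4: (826, 129)  from 2·(397,62) + (32,5)
step 5: (2049, 320)  from 2·(826,129) + (397,62)
(x₁, y₁) = (2049, 320);  2049² − 41·320² = 1 ✓
k=2:  x_2 = 2049·2049+41·320·320 = 8396801,  y_2 = 2049·320+320·2049 = 1311360

2049 320
8396801 1311360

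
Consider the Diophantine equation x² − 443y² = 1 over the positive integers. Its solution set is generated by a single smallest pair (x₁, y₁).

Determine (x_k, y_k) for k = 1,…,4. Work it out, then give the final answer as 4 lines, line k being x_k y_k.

442 21
390727 18564
345402226 16410555
305335177057 14506912056

√443 → a₀=21, period (21,42); ℓ=2 even so k=1
k=0  a_k=21  p_k/q_k = 21/1
k=1  a_k=21  p_k/q_k = 442/21
fundamental: x₁=442, y₁=21  (since 195364 − 443·441 = 1)
(442+21√443)^2 = 390727 + 18564√443
(442+21√443)^3 = 345402226 + 16410555√443
(442+21√443)^4 = 305335177057 + 14506912056√443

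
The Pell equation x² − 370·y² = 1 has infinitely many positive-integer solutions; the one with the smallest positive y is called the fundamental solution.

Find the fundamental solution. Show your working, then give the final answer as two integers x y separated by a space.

d=370: √d = [19; 4,4,38] (ℓ=3, odd), read p_5/q_5
step 0: (19, 1)  from 19·(1,0) + (0,1)
step 1: (77, 4)  from 4·(19,1) + (1,0)
step 2: (327, 17)  from 4·(77,4) + (19,1)
step 3: (12503, 650)  from 38·(327,17) + (77,4)
step 4: (50339, 2617)  from 4·(12503,650) + (327,17)
step 5: (213859, 11118)  from 4·(50339,2617) + (12503,650)
→ (213859, 11118).  Check: 213859²=45735671881, 370·11118²=45735671880, difference 1.

213859 11118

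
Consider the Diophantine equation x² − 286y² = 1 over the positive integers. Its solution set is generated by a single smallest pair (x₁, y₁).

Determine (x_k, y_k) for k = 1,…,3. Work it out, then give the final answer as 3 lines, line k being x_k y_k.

[16; 1,10,3,3,2,3,3,10,1,32] for √286; ℓ=10 ⇒ convergent index 9
step 0: (16, 1)  from 16·(1,0) + (0,1)
…
step 4: (1911, 113)  from 3·(575,34) + (186,11)
…
step 8: (512132, 30283)  from 10·(49703,2939) + (15102,893)
step 9: (561835, 33222)  from 1·(512132,30283) + (49703,2939)
→ (561835, 33222).  Check: 561835²=315658567225, 286·33222²=315658567224, difference 1.
k=2:  x_2 = 561835·561835+286·33222·33222 = 631317134449,  y_2 = 561835·33222+33222·561835 = 37330564740
k=3:  x_3 = 561835·631317134449+286·33222·37330564740 = 709392124465745995,  y_3 = 561835·37330564740+33222·631317134449 = 41947235681362578

561835 33222
631317134449 37330564740
709392124465745995 41947235681362578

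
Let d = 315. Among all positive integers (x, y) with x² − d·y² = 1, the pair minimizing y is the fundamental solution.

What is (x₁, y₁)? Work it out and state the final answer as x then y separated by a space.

[17; 1,2,1,34] for √315; ℓ=4 ⇒ convergent index 3
k=0  a_k=17  p_k/q_k = 17/1
k=1  a_k=1  p_k/q_k = 18/1
k=2  a_k=2  p_k/q_k = 53/3
k=3  a_k=1  p_k/q_k = 71/4
→ (71, 4).  Check: 71²=5041, 315·4²=5040, difference 1.

71 4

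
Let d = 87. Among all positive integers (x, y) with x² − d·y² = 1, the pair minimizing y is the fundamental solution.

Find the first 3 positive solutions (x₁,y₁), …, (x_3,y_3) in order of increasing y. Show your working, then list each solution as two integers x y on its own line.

28 3
1567 168
87724 9405

d=87: √d = [9; 3,18] (ℓ=2, even), read p_1/q_1
a_0=9:  p_0=9·1+0=9,  q_0=9·0+1=1
a_1=3:  p_1=3·9+1=28,  q_1=3·1+0=3
fundamental: x₁=28, y₁=3  (since 784 − 87·9 = 1)
(28+3√87)^2 = 1567 + 168√87
(28+3√87)^3 = 87724 + 9405√87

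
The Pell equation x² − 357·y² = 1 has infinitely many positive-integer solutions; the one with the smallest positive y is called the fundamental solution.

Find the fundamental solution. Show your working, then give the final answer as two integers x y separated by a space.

√357 = [18; 1,8,2,8,1,36, …], period ℓ=6 (even) → k=5
a_0=18:  p_0=18·1+0=18,  q_0=18·0+1=1
a_1=1:  p_1=1·18+1=19,  q_1=1·1+0=1
…
a_3=2:  p_3=2·170+19=359,  q_3=2·9+1=19
a_4=8:  p_4=8·359+170=3042,  q_4=8·19+9=161
a_5=1:  p_5=1·3042+359=3401,  q_5=1·161+19=180
(x₁, y₁) = (3401, 180);  3401² − 357·180² = 1 ✓

3401 180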